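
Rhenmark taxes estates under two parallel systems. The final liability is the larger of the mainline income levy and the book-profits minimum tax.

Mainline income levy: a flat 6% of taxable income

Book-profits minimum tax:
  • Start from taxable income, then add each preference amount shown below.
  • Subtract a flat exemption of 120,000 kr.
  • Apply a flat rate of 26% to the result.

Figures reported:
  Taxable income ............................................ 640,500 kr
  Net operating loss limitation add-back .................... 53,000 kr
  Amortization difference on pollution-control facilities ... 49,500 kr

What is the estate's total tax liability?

161,980 kr

Mainline income levy:
  640,500 kr × 6% = 38,430 kr

Book-profits minimum tax:
  Adjusted income: 640,500 kr + 53,000 kr + 49,500 kr = 743,000 kr
  Less exemption 120,000 kr → base 623,000 kr
  623,000 kr × 26% = 161,980 kr

161,980 kr > 38,430 kr, so the book-profits minimum tax is the binding amount.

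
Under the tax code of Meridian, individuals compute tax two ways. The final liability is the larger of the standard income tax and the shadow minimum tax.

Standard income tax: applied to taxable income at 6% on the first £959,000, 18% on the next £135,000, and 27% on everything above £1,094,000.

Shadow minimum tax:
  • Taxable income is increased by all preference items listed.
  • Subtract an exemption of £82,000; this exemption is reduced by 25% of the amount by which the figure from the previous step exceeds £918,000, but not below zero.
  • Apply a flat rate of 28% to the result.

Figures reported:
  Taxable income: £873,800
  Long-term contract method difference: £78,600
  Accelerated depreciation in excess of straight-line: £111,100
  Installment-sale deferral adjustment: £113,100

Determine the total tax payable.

Shadow minimum tax:
  Adjusted income: £873,800 + £78,600 + £111,100 + £113,100 = £1,176,600
  Exemption: £82,000 − 25% × (£1,176,600 − £918,000) = £82,000 − £64,650 = £17,350
  Base: £1,176,600 − £17,350 = £1,159,250
  £1,159,250 × 28% = £324,590

Standard income tax:
  £873,800 × 6% = £52,428

£324,590 > £52,428, so the shadow minimum tax is the binding amount.

£324,590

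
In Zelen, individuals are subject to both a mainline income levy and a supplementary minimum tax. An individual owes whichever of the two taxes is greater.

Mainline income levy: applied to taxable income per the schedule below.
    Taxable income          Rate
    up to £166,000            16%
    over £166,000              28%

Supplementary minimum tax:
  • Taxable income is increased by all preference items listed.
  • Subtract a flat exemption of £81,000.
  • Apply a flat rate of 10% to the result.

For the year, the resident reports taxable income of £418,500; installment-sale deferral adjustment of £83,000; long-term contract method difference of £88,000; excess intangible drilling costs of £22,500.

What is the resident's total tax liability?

£97,260

Supplementary minimum tax:
  Adjusted income: £418,500 + £83,000 + £88,000 + £22,500 = £612,000
  Less exemption £81,000 → base £531,000
  £531,000 × 10% = £53,100

Mainline income levy:
  £166,000 × 16% = £26,560
  £252,500 × 28% = £70,700
  → £97,260

£97,260 > £53,100, so the mainline income levy governs.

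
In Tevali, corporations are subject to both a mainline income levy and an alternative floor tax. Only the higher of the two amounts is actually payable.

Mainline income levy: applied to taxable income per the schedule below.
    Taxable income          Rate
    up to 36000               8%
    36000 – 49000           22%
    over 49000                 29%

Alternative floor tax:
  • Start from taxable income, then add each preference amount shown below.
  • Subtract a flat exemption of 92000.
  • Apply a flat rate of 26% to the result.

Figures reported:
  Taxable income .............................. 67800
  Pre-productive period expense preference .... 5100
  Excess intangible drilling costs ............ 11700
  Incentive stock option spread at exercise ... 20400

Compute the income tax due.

Mainline income levy:
  36000 × 8% = 2880
  13000 × 22% = 2860
  18800 × 29% = 5452
  → 11192

Alternative floor tax:
  Adjusted income: 67800 + 5100 + 11700 + 20400 = 105000
  Less exemption 92000 → base 13000
  13000 × 26% = 3380

11192 > 3380, so the mainline income levy governs.

11192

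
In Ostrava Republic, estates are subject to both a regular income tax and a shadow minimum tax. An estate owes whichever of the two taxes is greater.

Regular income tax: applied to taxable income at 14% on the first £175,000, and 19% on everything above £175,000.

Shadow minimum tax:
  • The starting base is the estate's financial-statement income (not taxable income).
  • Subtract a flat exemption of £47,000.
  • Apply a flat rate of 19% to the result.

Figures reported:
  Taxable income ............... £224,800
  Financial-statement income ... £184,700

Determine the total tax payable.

Shadow minimum tax:
  Base (financial-statement income): £184,700
  Less exemption £47,000 → base £137,700
  £137,700 × 19% = £26,163

Regular income tax:
  £175,000 × 14% = £24,500
  £49,800 × 19% = £9,462
  → £33,962

£33,962 > £26,163, so the regular income tax governs.

£33,962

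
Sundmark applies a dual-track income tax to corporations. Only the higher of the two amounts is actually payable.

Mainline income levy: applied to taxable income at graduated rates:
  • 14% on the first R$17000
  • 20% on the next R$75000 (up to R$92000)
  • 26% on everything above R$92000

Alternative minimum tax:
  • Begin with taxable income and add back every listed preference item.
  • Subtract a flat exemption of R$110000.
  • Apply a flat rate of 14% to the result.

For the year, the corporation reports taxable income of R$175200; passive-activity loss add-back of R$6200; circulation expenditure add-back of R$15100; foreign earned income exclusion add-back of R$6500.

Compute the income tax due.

Mainline income levy:
  R$17000 × 14% = R$2380
  R$75000 × 20% = R$15000
  R$83200 × 26% = R$21632
  → R$39012

Alternative minimum tax:
  Adjusted income: R$175200 + R$6200 + R$15100 + R$6500 = R$203000
  Less exemption R$110000 → base R$93000
  R$93000 × 14% = R$13020

R$39012 > R$13020, so the mainline income levy governs.

R$39012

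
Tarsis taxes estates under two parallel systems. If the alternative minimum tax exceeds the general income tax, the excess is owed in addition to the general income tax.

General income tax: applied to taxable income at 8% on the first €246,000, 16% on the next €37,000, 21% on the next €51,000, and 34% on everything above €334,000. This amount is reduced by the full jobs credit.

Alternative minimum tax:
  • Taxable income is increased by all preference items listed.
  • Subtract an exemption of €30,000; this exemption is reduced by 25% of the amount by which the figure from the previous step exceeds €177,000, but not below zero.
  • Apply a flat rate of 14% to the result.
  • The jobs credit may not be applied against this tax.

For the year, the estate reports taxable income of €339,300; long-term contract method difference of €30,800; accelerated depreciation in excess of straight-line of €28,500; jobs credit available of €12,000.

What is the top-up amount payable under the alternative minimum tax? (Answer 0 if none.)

General income tax:
  €246,000 × 8% = €19,680
  €37,000 × 16% = €5,920
  €51,000 × 21% = €10,710
  €5,300 × 34% = €1,802
  → €38,112
  Less jobs credit €12,000 → €26,112

Alternative minimum tax:
  Adjusted income: €339,300 + €30,800 + €28,500 = €398,600
  Exemption: 25% × (€398,600 − €177,000) = €55,400 ≥ €30,000, so the exemption is fully phased out
  Base: €398,600 − €0 = €398,600
  €398,600 × 14% = €55,804

Excess of alternative minimum tax over general income tax: €55,804 − €26,112 = €29,692.

€29,692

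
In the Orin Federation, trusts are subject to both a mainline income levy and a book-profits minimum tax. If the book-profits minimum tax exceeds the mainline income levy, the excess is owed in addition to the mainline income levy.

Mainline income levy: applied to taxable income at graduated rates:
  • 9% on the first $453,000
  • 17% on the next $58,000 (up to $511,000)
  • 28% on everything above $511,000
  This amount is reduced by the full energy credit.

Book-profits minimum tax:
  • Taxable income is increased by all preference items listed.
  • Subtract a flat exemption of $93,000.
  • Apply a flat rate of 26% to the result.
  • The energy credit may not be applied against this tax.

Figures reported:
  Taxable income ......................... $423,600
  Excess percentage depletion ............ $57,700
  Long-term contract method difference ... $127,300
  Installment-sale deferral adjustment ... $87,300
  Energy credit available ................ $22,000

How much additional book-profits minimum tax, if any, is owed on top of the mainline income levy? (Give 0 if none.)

$140,630

Book-profits minimum tax:
  Adjusted income: $423,600 + $57,700 + $127,300 + $87,300 = $695,900
  Less exemption $93,000 → base $602,900
  $602,900 × 26% = $156,754

Mainline income levy:
  $423,600 × 9% = $38,124
  Less energy credit $22,000 → $16,124

Excess of book-profits minimum tax over mainline income levy: $156,754 − $16,124 = $140,630.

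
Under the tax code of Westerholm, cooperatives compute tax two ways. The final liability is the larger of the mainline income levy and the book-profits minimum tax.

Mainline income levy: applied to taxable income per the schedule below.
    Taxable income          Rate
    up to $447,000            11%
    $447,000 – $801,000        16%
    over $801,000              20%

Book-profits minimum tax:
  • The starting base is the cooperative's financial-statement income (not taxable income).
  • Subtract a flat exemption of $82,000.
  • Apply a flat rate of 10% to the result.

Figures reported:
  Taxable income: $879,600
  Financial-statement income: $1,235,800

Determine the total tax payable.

Mainline income levy:
  $447,000 × 11% = $49,170
  $354,000 × 16% = $56,640
  $78,600 × 20% = $15,720
  → $121,530

Book-profits minimum tax:
  Base (financial-statement income): $1,235,800
  Less exemption $82,000 → base $1,153,800
  $1,153,800 × 10% = $115,380

$121,530 > $115,380, so the mainline income levy governs.

$121,530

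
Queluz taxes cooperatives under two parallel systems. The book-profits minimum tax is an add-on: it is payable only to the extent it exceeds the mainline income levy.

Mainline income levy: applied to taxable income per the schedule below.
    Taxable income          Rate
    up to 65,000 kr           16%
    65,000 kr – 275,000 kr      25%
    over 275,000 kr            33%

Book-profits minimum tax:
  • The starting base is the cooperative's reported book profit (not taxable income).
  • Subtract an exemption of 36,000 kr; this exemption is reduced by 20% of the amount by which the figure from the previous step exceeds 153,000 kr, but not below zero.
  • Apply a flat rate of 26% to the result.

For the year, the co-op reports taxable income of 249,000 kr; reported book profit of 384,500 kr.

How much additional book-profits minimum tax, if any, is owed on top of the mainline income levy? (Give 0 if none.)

43,570 kr

Mainline income levy:
  65,000 kr × 16% = 10,400 kr
  184,000 kr × 25% = 46,000 kr
  → 56,400 kr

Book-profits minimum tax:
  Base (reported book profit): 384,500 kr
  Exemption: 20% × (384,500 kr − 153,000 kr) = 46,300 kr ≥ 36,000 kr, so the exemption is fully phased out
  Base: 384,500 kr − 0 kr = 384,500 kr
  384,500 kr × 26% = 99,970 kr

Excess of book-profits minimum tax over mainline income levy: 99,970 kr − 56,400 kr = 43,570 kr.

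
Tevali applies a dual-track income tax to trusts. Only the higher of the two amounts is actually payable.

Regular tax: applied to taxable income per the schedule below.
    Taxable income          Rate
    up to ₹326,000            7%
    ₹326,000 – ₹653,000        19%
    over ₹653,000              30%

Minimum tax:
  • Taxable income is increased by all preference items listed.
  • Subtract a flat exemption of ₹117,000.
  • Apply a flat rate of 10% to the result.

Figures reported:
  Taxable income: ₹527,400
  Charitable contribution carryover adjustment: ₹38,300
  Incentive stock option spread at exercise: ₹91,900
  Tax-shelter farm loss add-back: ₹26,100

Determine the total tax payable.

Minimum tax:
  Adjusted income: ₹527,400 + ₹38,300 + ₹91,900 + ₹26,100 = ₹683,700
  Less exemption ₹117,000 → base ₹566,700
  ₹566,700 × 10% = ₹56,670

Regular tax:
  ₹326,000 × 7% = ₹22,820
  ₹201,400 × 19% = ₹38,266
  → ₹61,086

₹61,086 > ₹56,670, so the regular tax governs.

₹61,086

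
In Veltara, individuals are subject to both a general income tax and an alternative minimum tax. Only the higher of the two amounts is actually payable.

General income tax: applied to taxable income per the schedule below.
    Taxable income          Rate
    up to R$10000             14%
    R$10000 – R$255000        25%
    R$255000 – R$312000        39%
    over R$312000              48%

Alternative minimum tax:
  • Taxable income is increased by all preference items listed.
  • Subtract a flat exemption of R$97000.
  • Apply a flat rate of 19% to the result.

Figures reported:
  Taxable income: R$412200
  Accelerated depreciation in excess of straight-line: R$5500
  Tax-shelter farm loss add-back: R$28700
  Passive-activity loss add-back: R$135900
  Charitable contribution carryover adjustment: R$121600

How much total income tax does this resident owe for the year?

Alternative minimum tax:
  Adjusted income: R$412200 + R$5500 + R$28700 + R$135900 + R$121600 = R$703900
  Less exemption R$97000 → base R$606900
  R$606900 × 19% = R$115311

General income tax:
  R$10000 × 14% = R$1400
  R$245000 × 25% = R$61250
  R$57000 × 39% = R$22230
  R$100200 × 48% = R$48096
  → R$132976

R$132976 > R$115311, so the general income tax governs.

R$132976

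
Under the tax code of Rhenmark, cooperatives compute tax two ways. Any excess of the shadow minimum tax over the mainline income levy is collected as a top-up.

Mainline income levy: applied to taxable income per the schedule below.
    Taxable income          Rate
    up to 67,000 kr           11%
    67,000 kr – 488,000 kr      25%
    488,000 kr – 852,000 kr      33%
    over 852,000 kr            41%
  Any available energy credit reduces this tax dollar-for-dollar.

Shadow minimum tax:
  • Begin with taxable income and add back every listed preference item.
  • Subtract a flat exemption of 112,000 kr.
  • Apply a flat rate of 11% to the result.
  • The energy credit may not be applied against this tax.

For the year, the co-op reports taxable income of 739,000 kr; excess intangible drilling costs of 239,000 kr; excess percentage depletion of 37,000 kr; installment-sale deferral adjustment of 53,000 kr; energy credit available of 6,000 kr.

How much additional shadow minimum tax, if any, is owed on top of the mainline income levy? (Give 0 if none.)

Mainline income levy:
  67,000 kr × 11% = 7,370 kr
  421,000 kr × 25% = 105,250 kr
  251,000 kr × 33% = 82,830 kr
  → 195,450 kr
  Less energy credit 6,000 kr → 189,450 kr

Shadow minimum tax:
  Adjusted income: 739,000 kr + 239,000 kr + 37,000 kr + 53,000 kr = 1,068,000 kr
  Less exemption 112,000 kr → base 956,000 kr
  956,000 kr × 11% = 105,160 kr

105,160 kr ≤ 189,450 kr, so no add-on is due.

0 kr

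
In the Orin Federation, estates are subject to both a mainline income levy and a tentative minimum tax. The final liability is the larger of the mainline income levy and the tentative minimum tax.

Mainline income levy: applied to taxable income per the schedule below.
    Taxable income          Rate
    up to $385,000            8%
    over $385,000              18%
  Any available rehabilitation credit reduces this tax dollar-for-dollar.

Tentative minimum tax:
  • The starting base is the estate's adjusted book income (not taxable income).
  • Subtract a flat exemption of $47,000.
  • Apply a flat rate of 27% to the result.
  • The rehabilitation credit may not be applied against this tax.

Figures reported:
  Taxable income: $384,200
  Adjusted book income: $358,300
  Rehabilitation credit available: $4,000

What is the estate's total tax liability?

Tentative minimum tax:
  Base (adjusted book income): $358,300
  Less exemption $47,000 → base $311,300
  $311,300 × 27% = $84,051

Mainline income levy:
  $384,200 × 8% = $30,736
  Less rehabilitation credit $4,000 → $26,736

$84,051 > $26,736, so the tentative minimum tax is the binding amount.

$84,051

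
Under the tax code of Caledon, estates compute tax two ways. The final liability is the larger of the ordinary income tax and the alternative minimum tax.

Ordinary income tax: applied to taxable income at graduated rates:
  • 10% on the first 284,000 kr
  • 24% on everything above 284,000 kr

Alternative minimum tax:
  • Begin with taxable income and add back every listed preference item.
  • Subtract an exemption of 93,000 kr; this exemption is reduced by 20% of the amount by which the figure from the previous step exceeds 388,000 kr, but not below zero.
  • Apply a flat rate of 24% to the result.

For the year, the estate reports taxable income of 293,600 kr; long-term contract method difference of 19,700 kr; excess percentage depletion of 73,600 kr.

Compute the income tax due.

70,536 kr

Ordinary income tax:
  284,000 kr × 10% = 28,400 kr
  9,600 kr × 24% = 2,304 kr
  → 30,704 kr

Alternative minimum tax:
  Adjusted income: 293,600 kr + 19,700 kr + 73,600 kr = 386,900 kr
  Exemption: 386,900 kr ≤ 388,000 kr, so full 93,000 kr applies
  Base: 386,900 kr − 93,000 kr = 293,900 kr
  293,900 kr × 24% = 70,536 kr

70,536 kr > 30,704 kr, so the alternative minimum tax is the binding amount.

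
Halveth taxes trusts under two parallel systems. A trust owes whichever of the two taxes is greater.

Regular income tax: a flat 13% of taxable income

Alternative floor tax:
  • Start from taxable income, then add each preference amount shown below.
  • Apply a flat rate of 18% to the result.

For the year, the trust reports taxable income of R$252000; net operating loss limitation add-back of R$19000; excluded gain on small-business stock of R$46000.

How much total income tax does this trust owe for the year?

R$57060

Regular income tax:
  R$252000 × 13% = R$32760

Alternative floor tax:
  Adjusted income: R$252000 + R$19000 + R$46000 = R$317000
  R$317000 × 18% = R$57060

R$57060 > R$32760, so the alternative floor tax is the binding amount.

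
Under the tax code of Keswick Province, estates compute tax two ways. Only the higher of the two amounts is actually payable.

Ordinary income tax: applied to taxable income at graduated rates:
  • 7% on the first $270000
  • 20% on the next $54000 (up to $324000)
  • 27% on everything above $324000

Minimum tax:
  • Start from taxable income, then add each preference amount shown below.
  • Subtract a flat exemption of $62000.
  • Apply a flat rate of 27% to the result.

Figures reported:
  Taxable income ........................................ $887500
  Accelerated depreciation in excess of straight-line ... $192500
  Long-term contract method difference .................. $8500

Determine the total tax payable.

Ordinary income tax:
  $270000 × 7% = $18900
  $54000 × 20% = $10800
  $563500 × 27% = $152145
  → $181845

Minimum tax:
  Adjusted income: $887500 + $192500 + $8500 = $1088500
  Less exemption $62000 → base $1026500
  $1026500 × 27% = $277155

$277155 > $181845, so the minimum tax is the binding amount.

$277155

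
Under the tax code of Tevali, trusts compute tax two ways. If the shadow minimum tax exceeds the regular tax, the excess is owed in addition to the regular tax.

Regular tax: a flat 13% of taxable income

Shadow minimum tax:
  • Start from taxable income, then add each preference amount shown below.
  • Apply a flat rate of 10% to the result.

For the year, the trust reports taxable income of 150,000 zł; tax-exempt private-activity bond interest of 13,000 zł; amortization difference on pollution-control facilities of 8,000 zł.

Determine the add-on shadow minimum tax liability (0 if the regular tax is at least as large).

Regular tax:
  150,000 zł × 13% = 19,500 zł

Shadow minimum tax:
  Adjusted income: 150,000 zł + 13,000 zł + 8,000 zł = 171,000 zł
  171,000 zł × 10% = 17,100 zł

17,100 zł ≤ 19,500 zł, so no add-on is due.

0 zł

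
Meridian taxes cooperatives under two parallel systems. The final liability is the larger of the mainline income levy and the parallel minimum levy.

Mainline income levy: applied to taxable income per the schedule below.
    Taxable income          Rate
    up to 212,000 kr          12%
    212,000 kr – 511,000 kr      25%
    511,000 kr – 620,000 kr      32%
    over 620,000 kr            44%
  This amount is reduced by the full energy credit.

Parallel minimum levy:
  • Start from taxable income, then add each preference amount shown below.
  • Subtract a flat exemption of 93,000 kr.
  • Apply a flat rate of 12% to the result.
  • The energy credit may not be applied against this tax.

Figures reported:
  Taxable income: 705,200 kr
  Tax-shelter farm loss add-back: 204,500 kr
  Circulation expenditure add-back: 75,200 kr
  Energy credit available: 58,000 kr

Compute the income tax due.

Mainline income levy:
  212,000 kr × 12% = 25,440 kr
  299,000 kr × 25% = 74,750 kr
  109,000 kr × 32% = 34,880 kr
  85,200 kr × 44% = 37,488 kr
  → 172,558 kr
  Less energy credit 58,000 kr → 114,558 kr

Parallel minimum levy:
  Adjusted income: 705,200 kr + 204,500 kr + 75,200 kr = 984,900 kr
  Less exemption 93,000 kr → base 891,900 kr
  891,900 kr × 12% = 107,028 kr

114,558 kr > 107,028 kr, so the mainline income levy governs.

114,558 kr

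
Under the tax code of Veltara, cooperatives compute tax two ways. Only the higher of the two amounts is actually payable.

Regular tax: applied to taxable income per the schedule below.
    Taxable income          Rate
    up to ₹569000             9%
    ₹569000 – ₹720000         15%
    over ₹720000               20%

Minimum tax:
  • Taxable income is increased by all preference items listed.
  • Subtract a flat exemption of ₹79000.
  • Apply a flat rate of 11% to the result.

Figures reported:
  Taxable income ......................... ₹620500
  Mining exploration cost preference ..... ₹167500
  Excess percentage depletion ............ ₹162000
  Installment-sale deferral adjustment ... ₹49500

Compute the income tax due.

₹101255

Minimum tax:
  Adjusted income: ₹620500 + ₹167500 + ₹162000 + ₹49500 = ₹999500
  Less exemption ₹79000 → base ₹920500
  ₹920500 × 11% = ₹101255

Regular tax:
  ₹569000 × 9% = ₹51210
  ₹51500 × 15% = ₹7725
  → ₹58935

₹101255 > ₹58935, so the minimum tax is the binding amount.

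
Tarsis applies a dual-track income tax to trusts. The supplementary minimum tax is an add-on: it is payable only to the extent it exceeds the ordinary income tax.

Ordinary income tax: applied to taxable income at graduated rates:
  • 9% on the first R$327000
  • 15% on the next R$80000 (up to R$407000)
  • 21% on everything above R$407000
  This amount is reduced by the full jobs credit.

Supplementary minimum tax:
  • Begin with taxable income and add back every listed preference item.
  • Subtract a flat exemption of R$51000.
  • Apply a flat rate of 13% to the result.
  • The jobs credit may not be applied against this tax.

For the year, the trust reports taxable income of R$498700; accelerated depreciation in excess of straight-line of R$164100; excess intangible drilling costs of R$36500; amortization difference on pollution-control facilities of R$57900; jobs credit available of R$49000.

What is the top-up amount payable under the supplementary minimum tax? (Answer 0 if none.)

R$80119

Ordinary income tax:
  R$327000 × 9% = R$29430
  R$80000 × 15% = R$12000
  R$91700 × 21% = R$19257
  → R$60687
  Less jobs credit R$49000 → R$11687

Supplementary minimum tax:
  Adjusted income: R$498700 + R$164100 + R$36500 + R$57900 = R$757200
  Less exemption R$51000 → base R$706200
  R$706200 × 13% = R$91806

Excess of supplementary minimum tax over ordinary income tax: R$91806 − R$11687 = R$80119.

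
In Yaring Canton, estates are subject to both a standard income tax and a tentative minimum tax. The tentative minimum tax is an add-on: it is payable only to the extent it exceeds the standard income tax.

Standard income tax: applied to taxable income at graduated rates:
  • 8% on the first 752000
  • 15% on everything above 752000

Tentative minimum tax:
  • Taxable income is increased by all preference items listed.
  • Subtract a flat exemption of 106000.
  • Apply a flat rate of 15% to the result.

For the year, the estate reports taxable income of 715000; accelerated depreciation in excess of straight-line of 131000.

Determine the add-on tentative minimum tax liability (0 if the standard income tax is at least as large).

Tentative minimum tax:
  Adjusted income: 715000 + 131000 = 846000
  Less exemption 106000 → base 740000
  740000 × 15% = 111000

Standard income tax:
  715000 × 8% = 57200

Excess of tentative minimum tax over standard income tax: 111000 − 57200 = 53800.

53800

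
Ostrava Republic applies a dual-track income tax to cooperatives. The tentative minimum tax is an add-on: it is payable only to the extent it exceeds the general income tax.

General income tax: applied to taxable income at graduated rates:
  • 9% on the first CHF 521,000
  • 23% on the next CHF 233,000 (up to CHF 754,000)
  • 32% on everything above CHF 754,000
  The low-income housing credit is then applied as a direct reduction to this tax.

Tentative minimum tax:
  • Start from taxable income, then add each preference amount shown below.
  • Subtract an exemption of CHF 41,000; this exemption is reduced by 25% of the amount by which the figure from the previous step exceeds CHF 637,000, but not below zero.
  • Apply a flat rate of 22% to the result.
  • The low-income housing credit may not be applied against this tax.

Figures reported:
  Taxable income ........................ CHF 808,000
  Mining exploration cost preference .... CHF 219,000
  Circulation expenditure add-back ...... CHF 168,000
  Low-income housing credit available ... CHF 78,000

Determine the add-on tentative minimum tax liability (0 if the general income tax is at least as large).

CHF 223,140

General income tax:
  CHF 521,000 × 9% = CHF 46,890
  CHF 233,000 × 23% = CHF 53,590
  CHF 54,000 × 32% = CHF 17,280
  → CHF 117,760
  Less low-income housing credit CHF 78,000 → CHF 39,760

Tentative minimum tax:
  Adjusted income: CHF 808,000 + CHF 219,000 + CHF 168,000 = CHF 1,195,000
  Exemption: 25% × (CHF 1,195,000 − CHF 637,000) = CHF 139,500 ≥ CHF 41,000, so the exemption is fully phased out
  Base: CHF 1,195,000 − CHF 0 = CHF 1,195,000
  CHF 1,195,000 × 22% = CHF 262,900

Excess of tentative minimum tax over general income tax: CHF 262,900 − CHF 39,760 = CHF 223,140.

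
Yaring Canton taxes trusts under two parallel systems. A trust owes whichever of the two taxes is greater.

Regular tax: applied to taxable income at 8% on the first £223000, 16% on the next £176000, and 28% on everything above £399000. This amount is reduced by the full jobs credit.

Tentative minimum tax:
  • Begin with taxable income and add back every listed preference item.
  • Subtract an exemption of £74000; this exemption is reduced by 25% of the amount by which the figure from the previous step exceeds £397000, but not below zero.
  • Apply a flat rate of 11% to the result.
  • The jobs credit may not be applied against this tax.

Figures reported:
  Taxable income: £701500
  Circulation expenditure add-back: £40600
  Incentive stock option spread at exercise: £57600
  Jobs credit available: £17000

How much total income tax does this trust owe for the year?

Tentative minimum tax:
  Adjusted income: £701500 + £40600 + £57600 = £799700
  Exemption: 25% × (£799700 − £397000) = £100675 ≥ £74000, so the exemption is fully phased out
  Base: £799700 − £0 = £799700
  £799700 × 11% = £87967

Regular tax:
  £223000 × 8% = £17840
  £176000 × 16% = £28160
  £302500 × 28% = £84700
  → £130700
  Less jobs credit £17000 → £113700

£113700 > £87967, so the regular tax governs.

£113700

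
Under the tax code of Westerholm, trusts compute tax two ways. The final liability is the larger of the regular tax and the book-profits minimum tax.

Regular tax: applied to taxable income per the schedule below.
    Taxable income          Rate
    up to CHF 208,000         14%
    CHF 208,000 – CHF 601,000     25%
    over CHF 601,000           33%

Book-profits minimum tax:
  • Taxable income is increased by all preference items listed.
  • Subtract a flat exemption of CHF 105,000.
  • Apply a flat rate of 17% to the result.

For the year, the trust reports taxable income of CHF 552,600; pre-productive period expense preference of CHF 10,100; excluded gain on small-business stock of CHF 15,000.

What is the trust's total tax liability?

CHF 115,270

Book-profits minimum tax:
  Adjusted income: CHF 552,600 + CHF 10,100 + CHF 15,000 = CHF 577,700
  Less exemption CHF 105,000 → base CHF 472,700
  CHF 472,700 × 17% = CHF 80,359

Regular tax:
  CHF 208,000 × 14% = CHF 29,120
  CHF 344,600 × 25% = CHF 86,150
  → CHF 115,270

CHF 115,270 > CHF 80,359, so the regular tax governs.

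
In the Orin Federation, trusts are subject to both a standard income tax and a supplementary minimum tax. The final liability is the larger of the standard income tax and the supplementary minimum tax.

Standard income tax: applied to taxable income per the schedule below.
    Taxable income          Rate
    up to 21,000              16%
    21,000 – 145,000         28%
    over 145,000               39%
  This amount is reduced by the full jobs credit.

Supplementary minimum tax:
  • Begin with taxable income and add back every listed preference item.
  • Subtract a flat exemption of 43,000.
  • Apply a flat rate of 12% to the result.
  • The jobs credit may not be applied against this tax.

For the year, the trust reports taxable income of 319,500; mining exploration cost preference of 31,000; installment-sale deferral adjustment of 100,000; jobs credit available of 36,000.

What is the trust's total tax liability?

Supplementary minimum tax:
  Adjusted income: 319,500 + 31,000 + 100,000 = 450,500
  Less exemption 43,000 → base 407,500
  407,500 × 12% = 48,900

Standard income tax:
  21,000 × 16% = 3,360
  124,000 × 28% = 34,720
  174,500 × 39% = 68,055
  → 106,135
  Less jobs credit 36,000 → 70,135

70,135 > 48,900, so the standard income tax governs.

70,135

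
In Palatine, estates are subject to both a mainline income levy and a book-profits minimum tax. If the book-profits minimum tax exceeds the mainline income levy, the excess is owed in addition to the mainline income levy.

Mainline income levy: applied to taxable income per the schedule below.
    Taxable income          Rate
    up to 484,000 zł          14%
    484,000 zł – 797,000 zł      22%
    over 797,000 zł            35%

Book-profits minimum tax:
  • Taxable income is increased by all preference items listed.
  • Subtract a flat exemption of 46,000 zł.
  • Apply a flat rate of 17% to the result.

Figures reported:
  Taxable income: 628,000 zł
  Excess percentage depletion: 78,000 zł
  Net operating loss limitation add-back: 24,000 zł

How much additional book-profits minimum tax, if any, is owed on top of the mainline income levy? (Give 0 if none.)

Mainline income levy:
  484,000 zł × 14% = 67,760 zł
  144,000 zł × 22% = 31,680 zł
  → 99,440 zł

Book-profits minimum tax:
  Adjusted income: 628,000 zł + 78,000 zł + 24,000 zł = 730,000 zł
  Less exemption 46,000 zł → base 684,000 zł
  684,000 zł × 17% = 116,280 zł

Excess of book-profits minimum tax over mainline income levy: 116,280 zł − 99,440 zł = 16,840 zł.

16,840 zł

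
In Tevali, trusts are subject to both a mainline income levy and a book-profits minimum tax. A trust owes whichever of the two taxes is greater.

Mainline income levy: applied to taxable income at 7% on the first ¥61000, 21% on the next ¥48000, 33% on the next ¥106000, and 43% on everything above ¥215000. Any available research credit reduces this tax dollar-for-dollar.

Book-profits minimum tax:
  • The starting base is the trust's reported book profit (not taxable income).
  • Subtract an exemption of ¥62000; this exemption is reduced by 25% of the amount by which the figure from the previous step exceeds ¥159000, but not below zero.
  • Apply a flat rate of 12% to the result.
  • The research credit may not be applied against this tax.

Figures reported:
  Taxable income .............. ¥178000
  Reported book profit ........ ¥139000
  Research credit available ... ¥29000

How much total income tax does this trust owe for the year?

¥9240

Book-profits minimum tax:
  Base (reported book profit): ¥139000
  Exemption: ¥139000 ≤ ¥159000, so full ¥62000 applies
  Base: ¥139000 − ¥62000 = ¥77000
  ¥77000 × 12% = ¥9240

Mainline income levy:
  ¥61000 × 7% = ¥4270
  ¥48000 × 21% = ¥10080
  ¥69000 × 33% = ¥22770
  → ¥37120
  Less research credit ¥29000 → ¥8120

¥9240 > ¥8120, so the book-profits minimum tax is the binding amount.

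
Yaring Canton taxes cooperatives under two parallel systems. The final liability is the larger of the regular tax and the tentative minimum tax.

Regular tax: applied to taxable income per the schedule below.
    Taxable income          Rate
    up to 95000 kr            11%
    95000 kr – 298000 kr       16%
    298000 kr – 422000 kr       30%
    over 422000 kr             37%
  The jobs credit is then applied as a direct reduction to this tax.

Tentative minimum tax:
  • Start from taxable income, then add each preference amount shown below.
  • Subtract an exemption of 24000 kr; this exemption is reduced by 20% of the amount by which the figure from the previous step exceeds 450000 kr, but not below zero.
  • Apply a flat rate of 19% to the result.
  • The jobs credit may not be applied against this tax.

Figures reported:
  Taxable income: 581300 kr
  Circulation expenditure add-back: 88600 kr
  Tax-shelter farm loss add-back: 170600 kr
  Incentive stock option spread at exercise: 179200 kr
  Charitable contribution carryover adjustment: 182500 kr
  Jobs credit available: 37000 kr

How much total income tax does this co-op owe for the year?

228418 kr

Tentative minimum tax:
  Adjusted income: 581300 kr + 88600 kr + 170600 kr + 179200 kr + 182500 kr = 1202200 kr
  Exemption: 20% × (1202200 kr − 450000 kr) = 150440 kr ≥ 24000 kr, so the exemption is fully phased out
  Base: 1202200 kr − 0 kr = 1202200 kr
  1202200 kr × 19% = 228418 kr

Regular tax:
  95000 kr × 11% = 10450 kr
  203000 kr × 16% = 32480 kr
  124000 kr × 30% = 37200 kr
  159300 kr × 37% = 58941 kr
  → 139071 kr
  Less jobs credit 37000 kr → 102071 kr

228418 kr > 102071 kr, so the tentative minimum tax is the binding amount.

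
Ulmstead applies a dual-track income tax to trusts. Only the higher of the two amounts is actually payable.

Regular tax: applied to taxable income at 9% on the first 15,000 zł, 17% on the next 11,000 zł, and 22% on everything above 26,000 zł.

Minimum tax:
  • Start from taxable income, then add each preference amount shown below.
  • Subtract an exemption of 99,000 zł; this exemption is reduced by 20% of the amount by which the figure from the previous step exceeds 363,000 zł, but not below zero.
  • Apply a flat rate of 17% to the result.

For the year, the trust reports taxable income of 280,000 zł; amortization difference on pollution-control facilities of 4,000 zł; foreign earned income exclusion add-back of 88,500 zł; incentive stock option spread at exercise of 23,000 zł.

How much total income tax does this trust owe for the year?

59,100 zł

Regular tax:
  15,000 zł × 9% = 1,350 zł
  11,000 zł × 17% = 1,870 zł
  254,000 zł × 22% = 55,880 zł
  → 59,100 zł

Minimum tax:
  Adjusted income: 280,000 zł + 4,000 zł + 88,500 zł + 23,000 zł = 395,500 zł
  Exemption: 99,000 zł − 20% × (395,500 zł − 363,000 zł) = 99,000 zł − 6,500 zł = 92,500 zł
  Base: 395,500 zł − 92,500 zł = 303,000 zł
  303,000 zł × 17% = 51,510 zł

59,100 zł > 51,510 zł, so the regular tax governs.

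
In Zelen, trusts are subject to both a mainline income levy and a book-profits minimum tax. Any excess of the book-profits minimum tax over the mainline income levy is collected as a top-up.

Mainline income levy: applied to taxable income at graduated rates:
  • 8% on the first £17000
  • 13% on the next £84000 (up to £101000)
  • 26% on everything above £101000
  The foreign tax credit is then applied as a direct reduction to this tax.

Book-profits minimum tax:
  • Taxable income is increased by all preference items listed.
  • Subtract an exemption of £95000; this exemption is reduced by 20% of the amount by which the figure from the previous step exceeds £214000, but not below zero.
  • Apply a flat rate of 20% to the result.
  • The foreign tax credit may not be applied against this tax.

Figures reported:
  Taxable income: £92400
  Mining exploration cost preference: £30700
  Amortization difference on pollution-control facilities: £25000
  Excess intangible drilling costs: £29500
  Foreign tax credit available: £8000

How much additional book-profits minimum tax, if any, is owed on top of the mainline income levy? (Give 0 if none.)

Book-profits minimum tax:
  Adjusted income: £92400 + £30700 + £25000 + £29500 = £177600
  Exemption: £177600 ≤ £214000, so full £95000 applies
  Base: £177600 − £95000 = £82600
  £82600 × 20% = £16520

Mainline income levy:
  £17000 × 8% = £1360
  £75400 × 13% = £9802
  → £11162
  Less foreign tax credit £8000 → £3162

Excess of book-profits minimum tax over mainline income levy: £16520 − £3162 = £13358.

£13358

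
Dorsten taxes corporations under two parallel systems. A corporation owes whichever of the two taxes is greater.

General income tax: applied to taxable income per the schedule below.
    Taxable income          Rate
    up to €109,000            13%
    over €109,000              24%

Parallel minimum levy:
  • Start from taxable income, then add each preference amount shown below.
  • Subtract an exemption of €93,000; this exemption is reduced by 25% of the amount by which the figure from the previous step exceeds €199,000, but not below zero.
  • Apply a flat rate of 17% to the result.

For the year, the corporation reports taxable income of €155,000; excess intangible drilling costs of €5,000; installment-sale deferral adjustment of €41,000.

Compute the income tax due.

€25,210

Parallel minimum levy:
  Adjusted income: €155,000 + €5,000 + €41,000 = €201,000
  Exemption: €93,000 − 25% × (€201,000 − €199,000) = €93,000 − €500 = €92,500
  Base: €201,000 − €92,500 = €108,500
  €108,500 × 17% = €18,445

General income tax:
  €109,000 × 13% = €14,170
  €46,000 × 24% = €11,040
  → €25,210

€25,210 > €18,445, so the general income tax governs.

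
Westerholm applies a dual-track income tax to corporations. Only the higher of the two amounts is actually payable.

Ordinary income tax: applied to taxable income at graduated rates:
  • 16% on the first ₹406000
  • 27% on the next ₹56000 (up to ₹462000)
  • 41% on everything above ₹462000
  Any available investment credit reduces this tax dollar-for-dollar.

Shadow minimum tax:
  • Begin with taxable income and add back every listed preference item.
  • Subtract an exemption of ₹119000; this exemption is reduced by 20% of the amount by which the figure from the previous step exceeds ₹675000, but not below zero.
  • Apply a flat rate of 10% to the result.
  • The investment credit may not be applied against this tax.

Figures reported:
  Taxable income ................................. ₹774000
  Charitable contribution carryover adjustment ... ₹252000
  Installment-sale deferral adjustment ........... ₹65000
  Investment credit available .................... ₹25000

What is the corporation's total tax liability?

₹183000

Shadow minimum tax:
  Adjusted income: ₹774000 + ₹252000 + ₹65000 = ₹1091000
  Exemption: ₹119000 − 20% × (₹1091000 − ₹675000) = ₹119000 − ₹83200 = ₹35800
  Base: ₹1091000 − ₹35800 = ₹1055200
  ₹1055200 × 10% = ₹105520

Ordinary income tax:
  ₹406000 × 16% = ₹64960
  ₹56000 × 27% = ₹15120
  ₹312000 × 41% = ₹127920
  → ₹208000
  Less investment credit ₹25000 → ₹183000

₹183000 > ₹105520, so the ordinary income tax governs.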